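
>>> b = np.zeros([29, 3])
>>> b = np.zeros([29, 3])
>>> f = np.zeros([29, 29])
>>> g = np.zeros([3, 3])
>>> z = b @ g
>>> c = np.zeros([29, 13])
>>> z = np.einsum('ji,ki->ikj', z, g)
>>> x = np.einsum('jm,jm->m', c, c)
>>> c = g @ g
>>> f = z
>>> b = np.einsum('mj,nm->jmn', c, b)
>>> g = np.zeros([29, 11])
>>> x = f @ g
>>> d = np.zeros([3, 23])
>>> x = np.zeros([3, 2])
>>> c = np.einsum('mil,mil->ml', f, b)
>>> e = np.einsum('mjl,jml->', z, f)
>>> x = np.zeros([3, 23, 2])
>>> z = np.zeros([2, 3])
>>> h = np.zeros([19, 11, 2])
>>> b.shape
(3, 3, 29)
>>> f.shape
(3, 3, 29)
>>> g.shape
(29, 11)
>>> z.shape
(2, 3)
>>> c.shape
(3, 29)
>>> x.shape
(3, 23, 2)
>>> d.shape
(3, 23)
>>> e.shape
()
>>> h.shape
(19, 11, 2)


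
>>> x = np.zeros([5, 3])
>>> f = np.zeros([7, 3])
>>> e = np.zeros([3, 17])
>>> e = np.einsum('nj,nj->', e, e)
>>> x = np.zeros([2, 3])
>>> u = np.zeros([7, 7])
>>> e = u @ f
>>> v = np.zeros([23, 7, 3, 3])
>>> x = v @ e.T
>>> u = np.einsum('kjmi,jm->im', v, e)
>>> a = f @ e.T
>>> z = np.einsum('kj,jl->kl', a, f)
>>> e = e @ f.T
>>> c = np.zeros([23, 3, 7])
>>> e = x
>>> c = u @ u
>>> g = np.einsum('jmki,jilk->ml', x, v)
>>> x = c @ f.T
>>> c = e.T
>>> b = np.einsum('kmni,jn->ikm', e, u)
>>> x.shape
(3, 7)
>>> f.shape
(7, 3)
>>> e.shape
(23, 7, 3, 7)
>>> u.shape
(3, 3)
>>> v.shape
(23, 7, 3, 3)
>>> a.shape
(7, 7)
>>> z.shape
(7, 3)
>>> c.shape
(7, 3, 7, 23)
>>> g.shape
(7, 3)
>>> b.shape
(7, 23, 7)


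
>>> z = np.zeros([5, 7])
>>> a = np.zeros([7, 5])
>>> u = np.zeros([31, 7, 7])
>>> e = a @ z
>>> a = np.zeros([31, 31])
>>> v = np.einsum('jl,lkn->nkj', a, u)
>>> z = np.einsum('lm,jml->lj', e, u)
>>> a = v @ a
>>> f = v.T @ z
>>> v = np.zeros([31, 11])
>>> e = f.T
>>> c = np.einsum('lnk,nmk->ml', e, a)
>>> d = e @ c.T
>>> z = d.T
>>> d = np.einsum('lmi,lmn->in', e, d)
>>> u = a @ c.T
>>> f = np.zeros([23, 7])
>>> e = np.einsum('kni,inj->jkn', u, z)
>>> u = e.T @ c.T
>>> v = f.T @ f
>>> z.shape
(7, 7, 31)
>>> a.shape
(7, 7, 31)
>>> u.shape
(7, 7, 7)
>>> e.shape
(31, 7, 7)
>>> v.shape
(7, 7)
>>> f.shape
(23, 7)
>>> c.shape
(7, 31)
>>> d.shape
(31, 7)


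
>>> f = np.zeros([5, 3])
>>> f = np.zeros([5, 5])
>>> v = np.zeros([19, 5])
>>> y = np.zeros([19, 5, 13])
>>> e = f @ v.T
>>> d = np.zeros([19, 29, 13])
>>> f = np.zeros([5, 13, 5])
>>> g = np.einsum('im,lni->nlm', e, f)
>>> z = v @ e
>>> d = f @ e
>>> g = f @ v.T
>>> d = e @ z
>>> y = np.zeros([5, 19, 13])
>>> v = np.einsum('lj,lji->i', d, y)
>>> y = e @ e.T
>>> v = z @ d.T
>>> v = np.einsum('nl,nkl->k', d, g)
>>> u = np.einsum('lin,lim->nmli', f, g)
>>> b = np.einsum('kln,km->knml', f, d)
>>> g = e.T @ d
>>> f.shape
(5, 13, 5)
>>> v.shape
(13,)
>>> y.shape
(5, 5)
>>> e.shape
(5, 19)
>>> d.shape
(5, 19)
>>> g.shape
(19, 19)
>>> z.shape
(19, 19)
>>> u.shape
(5, 19, 5, 13)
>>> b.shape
(5, 5, 19, 13)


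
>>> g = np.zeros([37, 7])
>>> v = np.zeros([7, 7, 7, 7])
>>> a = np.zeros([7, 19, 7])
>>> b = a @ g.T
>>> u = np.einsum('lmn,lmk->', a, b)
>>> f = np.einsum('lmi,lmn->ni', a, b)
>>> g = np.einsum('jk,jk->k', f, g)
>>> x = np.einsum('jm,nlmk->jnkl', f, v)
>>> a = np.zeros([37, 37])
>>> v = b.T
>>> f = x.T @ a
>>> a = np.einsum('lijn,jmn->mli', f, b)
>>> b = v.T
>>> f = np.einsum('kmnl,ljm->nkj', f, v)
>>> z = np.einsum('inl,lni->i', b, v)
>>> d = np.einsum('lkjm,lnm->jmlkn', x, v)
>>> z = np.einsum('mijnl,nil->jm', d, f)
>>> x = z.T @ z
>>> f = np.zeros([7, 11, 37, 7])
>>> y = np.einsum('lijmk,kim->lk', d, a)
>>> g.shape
(7,)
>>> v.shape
(37, 19, 7)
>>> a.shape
(19, 7, 7)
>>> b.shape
(7, 19, 37)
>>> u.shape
()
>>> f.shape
(7, 11, 37, 7)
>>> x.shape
(7, 7)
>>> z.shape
(37, 7)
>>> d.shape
(7, 7, 37, 7, 19)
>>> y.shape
(7, 19)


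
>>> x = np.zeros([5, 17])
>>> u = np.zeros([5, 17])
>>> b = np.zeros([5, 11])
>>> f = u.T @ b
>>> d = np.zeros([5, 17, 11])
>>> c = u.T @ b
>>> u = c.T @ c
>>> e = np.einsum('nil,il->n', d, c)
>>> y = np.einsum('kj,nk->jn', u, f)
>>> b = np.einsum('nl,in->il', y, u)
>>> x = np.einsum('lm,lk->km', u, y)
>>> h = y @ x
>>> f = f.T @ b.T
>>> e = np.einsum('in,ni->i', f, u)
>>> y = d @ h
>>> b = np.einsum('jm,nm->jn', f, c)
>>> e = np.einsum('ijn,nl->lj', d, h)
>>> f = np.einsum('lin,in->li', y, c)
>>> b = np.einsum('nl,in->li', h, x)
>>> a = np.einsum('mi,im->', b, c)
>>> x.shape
(17, 11)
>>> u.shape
(11, 11)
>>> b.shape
(11, 17)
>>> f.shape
(5, 17)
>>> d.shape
(5, 17, 11)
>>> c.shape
(17, 11)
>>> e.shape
(11, 17)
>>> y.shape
(5, 17, 11)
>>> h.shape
(11, 11)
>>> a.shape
()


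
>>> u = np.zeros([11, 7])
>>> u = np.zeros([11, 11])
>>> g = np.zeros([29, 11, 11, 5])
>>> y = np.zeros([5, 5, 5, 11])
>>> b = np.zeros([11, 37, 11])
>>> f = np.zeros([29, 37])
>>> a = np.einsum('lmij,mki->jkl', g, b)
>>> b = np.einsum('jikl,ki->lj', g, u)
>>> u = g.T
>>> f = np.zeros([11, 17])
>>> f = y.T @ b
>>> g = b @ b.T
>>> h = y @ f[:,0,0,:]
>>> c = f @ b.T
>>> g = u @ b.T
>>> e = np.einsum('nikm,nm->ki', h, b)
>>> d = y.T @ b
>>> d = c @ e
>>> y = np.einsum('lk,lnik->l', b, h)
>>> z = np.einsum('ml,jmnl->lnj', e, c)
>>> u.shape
(5, 11, 11, 29)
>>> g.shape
(5, 11, 11, 5)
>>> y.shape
(5,)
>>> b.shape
(5, 29)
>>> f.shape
(11, 5, 5, 29)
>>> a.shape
(5, 37, 29)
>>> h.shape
(5, 5, 5, 29)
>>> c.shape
(11, 5, 5, 5)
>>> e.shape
(5, 5)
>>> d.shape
(11, 5, 5, 5)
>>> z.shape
(5, 5, 11)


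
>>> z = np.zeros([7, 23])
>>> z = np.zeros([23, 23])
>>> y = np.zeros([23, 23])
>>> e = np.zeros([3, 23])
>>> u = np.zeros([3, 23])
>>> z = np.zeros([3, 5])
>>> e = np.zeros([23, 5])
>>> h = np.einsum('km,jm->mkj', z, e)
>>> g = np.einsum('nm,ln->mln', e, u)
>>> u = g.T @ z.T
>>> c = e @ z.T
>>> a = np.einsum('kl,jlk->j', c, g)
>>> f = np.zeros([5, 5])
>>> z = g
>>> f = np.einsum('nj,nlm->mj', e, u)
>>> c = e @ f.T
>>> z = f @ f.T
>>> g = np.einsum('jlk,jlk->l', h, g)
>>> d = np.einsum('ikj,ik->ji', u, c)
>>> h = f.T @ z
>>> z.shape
(3, 3)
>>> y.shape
(23, 23)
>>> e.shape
(23, 5)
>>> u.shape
(23, 3, 3)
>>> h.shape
(5, 3)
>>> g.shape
(3,)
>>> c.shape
(23, 3)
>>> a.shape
(5,)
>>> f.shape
(3, 5)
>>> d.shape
(3, 23)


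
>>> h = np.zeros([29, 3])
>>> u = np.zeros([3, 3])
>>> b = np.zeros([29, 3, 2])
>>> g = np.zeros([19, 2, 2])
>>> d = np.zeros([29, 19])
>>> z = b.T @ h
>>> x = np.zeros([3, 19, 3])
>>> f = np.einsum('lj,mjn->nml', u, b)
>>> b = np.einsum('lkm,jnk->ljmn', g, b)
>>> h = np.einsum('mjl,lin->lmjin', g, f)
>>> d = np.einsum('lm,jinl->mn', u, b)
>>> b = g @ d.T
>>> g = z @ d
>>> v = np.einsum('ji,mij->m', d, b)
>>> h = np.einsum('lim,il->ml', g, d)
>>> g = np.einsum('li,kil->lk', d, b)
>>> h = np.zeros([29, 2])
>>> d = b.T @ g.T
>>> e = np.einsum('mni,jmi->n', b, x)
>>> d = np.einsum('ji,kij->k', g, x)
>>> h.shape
(29, 2)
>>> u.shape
(3, 3)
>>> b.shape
(19, 2, 3)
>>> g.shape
(3, 19)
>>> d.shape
(3,)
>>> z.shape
(2, 3, 3)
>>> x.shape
(3, 19, 3)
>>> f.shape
(2, 29, 3)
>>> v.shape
(19,)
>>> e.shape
(2,)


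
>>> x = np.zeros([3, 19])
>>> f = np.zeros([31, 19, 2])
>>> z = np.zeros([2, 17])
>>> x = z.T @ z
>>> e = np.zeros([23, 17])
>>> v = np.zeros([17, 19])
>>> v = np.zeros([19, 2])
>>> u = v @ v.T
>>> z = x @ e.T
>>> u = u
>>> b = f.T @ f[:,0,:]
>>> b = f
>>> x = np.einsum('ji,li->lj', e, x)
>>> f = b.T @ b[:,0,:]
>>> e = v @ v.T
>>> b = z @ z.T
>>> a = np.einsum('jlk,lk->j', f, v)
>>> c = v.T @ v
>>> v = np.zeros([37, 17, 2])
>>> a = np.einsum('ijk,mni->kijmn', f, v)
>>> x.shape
(17, 23)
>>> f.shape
(2, 19, 2)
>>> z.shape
(17, 23)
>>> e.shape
(19, 19)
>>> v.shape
(37, 17, 2)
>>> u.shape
(19, 19)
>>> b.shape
(17, 17)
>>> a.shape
(2, 2, 19, 37, 17)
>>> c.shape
(2, 2)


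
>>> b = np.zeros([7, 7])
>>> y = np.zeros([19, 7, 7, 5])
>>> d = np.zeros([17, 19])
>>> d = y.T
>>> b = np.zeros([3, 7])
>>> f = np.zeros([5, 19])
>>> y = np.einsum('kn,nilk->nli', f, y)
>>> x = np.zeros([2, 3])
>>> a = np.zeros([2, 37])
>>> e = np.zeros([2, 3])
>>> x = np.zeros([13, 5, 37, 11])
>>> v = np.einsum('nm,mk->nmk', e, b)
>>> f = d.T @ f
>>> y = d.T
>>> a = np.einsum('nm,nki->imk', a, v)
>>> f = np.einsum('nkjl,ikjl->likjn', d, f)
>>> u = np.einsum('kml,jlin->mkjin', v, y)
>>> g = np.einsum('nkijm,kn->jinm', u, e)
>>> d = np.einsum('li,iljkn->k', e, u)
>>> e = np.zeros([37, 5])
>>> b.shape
(3, 7)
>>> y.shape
(19, 7, 7, 5)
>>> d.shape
(7,)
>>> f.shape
(19, 19, 7, 7, 5)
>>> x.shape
(13, 5, 37, 11)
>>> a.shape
(7, 37, 3)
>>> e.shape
(37, 5)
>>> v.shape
(2, 3, 7)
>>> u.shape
(3, 2, 19, 7, 5)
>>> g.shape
(7, 19, 3, 5)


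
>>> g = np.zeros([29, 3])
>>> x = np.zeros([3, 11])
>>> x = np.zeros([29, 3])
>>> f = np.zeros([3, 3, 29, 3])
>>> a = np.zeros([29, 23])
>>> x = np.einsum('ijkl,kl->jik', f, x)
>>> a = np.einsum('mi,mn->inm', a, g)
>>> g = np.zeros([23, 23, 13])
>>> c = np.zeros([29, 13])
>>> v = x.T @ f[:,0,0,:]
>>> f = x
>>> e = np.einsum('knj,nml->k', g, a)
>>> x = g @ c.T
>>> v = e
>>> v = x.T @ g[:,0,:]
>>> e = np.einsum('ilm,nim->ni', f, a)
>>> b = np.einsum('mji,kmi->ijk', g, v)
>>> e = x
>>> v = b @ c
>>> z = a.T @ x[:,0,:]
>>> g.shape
(23, 23, 13)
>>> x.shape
(23, 23, 29)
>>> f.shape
(3, 3, 29)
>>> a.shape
(23, 3, 29)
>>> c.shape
(29, 13)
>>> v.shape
(13, 23, 13)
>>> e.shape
(23, 23, 29)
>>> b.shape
(13, 23, 29)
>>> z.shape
(29, 3, 29)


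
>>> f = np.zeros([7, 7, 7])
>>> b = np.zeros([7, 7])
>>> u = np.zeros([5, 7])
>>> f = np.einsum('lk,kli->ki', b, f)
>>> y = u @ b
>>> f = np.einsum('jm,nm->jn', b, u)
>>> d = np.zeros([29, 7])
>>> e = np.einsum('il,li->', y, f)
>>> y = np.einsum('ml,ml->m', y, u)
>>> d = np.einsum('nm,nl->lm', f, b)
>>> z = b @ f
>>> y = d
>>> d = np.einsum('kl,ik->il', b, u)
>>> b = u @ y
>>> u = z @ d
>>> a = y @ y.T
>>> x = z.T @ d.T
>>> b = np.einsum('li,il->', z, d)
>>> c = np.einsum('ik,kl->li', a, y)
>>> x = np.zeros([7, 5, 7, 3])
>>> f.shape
(7, 5)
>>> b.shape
()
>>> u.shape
(7, 7)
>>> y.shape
(7, 5)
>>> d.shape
(5, 7)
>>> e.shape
()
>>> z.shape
(7, 5)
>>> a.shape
(7, 7)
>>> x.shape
(7, 5, 7, 3)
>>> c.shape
(5, 7)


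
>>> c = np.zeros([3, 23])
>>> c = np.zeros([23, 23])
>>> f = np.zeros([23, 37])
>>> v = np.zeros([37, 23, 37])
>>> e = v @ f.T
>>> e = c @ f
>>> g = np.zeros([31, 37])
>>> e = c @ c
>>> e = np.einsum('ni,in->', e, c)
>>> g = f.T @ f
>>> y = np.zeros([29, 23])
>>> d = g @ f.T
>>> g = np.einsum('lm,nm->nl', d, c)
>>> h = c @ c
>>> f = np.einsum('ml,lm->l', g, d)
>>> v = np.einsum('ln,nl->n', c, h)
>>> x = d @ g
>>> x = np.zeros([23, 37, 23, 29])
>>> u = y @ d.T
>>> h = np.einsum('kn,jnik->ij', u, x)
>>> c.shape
(23, 23)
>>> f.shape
(37,)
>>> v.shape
(23,)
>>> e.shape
()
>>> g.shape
(23, 37)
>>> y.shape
(29, 23)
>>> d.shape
(37, 23)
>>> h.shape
(23, 23)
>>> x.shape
(23, 37, 23, 29)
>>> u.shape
(29, 37)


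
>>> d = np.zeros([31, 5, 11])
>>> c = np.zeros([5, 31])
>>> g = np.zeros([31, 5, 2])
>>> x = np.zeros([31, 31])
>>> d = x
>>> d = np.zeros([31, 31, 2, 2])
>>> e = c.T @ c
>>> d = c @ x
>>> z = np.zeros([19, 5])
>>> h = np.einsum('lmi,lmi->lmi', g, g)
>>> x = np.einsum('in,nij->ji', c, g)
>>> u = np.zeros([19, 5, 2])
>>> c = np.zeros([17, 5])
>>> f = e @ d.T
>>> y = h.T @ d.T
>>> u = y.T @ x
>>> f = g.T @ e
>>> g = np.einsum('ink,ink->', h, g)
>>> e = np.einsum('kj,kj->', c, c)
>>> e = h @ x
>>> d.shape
(5, 31)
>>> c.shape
(17, 5)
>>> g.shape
()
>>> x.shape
(2, 5)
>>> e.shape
(31, 5, 5)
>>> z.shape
(19, 5)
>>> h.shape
(31, 5, 2)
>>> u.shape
(5, 5, 5)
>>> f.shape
(2, 5, 31)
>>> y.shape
(2, 5, 5)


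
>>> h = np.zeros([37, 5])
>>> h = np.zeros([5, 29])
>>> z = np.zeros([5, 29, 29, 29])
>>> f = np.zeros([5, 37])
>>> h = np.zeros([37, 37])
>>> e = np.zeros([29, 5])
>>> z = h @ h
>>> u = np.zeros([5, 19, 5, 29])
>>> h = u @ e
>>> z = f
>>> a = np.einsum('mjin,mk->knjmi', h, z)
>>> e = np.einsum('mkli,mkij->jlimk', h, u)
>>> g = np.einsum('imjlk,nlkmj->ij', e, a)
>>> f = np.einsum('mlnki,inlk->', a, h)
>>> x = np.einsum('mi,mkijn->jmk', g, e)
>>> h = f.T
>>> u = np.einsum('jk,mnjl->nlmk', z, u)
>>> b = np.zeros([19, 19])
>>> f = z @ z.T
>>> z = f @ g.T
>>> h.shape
()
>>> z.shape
(5, 29)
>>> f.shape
(5, 5)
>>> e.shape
(29, 5, 5, 5, 19)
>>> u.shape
(19, 29, 5, 37)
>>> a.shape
(37, 5, 19, 5, 5)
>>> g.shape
(29, 5)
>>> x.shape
(5, 29, 5)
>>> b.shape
(19, 19)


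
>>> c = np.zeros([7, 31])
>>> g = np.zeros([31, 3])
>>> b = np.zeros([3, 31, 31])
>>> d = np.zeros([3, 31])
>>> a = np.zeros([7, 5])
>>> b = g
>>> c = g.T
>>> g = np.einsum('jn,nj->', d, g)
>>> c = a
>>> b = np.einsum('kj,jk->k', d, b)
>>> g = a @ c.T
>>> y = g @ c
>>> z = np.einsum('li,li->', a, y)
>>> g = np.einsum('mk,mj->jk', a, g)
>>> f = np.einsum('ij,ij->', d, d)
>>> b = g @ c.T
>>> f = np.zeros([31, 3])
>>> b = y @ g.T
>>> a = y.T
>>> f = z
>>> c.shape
(7, 5)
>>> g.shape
(7, 5)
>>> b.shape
(7, 7)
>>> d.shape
(3, 31)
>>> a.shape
(5, 7)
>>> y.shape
(7, 5)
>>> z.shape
()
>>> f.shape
()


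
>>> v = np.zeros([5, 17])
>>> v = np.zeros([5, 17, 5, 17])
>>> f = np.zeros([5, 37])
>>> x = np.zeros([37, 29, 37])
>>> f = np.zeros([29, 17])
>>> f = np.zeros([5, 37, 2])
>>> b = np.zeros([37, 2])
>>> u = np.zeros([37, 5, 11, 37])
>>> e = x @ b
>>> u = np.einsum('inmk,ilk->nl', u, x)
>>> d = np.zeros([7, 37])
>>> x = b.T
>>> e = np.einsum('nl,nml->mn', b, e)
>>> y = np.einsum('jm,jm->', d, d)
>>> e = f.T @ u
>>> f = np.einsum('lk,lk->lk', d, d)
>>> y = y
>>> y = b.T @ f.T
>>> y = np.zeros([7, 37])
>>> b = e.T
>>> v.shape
(5, 17, 5, 17)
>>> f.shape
(7, 37)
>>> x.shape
(2, 37)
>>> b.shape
(29, 37, 2)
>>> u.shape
(5, 29)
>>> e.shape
(2, 37, 29)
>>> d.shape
(7, 37)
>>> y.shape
(7, 37)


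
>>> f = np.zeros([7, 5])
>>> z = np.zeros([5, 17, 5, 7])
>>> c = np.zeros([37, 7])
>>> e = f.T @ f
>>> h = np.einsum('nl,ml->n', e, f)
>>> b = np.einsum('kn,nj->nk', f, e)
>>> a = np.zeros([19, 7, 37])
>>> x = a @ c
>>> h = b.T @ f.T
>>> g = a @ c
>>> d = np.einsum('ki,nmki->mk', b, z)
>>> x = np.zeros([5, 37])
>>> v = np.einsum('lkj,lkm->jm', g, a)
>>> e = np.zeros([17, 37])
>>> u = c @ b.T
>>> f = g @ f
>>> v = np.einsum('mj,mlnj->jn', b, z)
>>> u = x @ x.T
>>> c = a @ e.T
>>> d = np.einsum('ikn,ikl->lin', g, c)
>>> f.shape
(19, 7, 5)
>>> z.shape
(5, 17, 5, 7)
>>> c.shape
(19, 7, 17)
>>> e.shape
(17, 37)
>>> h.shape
(7, 7)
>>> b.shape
(5, 7)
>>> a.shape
(19, 7, 37)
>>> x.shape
(5, 37)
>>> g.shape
(19, 7, 7)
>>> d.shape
(17, 19, 7)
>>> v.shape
(7, 5)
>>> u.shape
(5, 5)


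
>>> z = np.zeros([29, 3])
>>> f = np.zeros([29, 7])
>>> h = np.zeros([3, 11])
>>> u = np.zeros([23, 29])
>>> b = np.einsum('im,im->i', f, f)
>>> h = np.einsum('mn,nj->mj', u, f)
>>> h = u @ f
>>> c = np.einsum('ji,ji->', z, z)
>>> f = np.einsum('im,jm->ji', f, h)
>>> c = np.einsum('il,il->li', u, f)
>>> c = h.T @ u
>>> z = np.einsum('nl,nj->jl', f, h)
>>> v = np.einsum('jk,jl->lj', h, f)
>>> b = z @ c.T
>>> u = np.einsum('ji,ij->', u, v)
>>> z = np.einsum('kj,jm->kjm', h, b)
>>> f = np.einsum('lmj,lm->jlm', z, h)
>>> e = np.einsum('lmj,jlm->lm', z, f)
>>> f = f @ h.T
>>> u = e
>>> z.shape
(23, 7, 7)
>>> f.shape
(7, 23, 23)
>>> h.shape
(23, 7)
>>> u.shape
(23, 7)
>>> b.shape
(7, 7)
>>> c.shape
(7, 29)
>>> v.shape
(29, 23)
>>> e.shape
(23, 7)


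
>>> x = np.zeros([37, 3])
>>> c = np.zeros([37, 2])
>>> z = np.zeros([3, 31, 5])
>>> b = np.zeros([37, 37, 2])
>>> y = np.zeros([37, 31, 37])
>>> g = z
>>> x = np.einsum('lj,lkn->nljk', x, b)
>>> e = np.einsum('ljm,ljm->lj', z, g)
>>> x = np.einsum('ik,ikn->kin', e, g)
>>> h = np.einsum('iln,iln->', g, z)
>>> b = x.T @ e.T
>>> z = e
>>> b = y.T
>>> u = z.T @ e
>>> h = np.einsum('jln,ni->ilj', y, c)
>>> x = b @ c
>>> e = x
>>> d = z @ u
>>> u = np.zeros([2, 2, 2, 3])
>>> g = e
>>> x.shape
(37, 31, 2)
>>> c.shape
(37, 2)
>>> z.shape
(3, 31)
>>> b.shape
(37, 31, 37)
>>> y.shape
(37, 31, 37)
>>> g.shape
(37, 31, 2)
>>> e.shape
(37, 31, 2)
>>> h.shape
(2, 31, 37)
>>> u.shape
(2, 2, 2, 3)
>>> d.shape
(3, 31)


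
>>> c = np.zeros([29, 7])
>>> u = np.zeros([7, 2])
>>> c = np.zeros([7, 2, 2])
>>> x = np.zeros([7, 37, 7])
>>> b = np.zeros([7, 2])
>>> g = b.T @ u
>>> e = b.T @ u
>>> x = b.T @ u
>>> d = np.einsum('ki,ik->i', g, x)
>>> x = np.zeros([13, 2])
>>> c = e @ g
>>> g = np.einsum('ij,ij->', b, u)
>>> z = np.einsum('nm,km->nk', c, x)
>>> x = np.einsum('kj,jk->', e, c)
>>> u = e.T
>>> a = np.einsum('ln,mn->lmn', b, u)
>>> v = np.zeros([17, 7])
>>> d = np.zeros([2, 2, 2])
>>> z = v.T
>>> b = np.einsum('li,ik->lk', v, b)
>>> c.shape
(2, 2)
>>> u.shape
(2, 2)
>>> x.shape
()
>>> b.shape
(17, 2)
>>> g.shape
()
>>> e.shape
(2, 2)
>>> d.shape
(2, 2, 2)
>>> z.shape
(7, 17)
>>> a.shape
(7, 2, 2)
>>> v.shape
(17, 7)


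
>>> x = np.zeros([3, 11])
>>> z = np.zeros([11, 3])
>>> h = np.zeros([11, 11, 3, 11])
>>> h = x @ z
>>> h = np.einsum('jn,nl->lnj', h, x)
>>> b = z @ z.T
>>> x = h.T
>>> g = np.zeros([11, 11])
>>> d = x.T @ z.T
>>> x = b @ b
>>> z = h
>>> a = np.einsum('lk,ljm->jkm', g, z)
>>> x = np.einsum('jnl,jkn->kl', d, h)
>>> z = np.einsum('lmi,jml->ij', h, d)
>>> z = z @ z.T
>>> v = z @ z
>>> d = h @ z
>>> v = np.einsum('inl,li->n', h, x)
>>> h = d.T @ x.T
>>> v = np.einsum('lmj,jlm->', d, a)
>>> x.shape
(3, 11)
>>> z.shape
(3, 3)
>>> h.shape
(3, 3, 3)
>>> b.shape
(11, 11)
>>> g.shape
(11, 11)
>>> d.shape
(11, 3, 3)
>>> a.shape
(3, 11, 3)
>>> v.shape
()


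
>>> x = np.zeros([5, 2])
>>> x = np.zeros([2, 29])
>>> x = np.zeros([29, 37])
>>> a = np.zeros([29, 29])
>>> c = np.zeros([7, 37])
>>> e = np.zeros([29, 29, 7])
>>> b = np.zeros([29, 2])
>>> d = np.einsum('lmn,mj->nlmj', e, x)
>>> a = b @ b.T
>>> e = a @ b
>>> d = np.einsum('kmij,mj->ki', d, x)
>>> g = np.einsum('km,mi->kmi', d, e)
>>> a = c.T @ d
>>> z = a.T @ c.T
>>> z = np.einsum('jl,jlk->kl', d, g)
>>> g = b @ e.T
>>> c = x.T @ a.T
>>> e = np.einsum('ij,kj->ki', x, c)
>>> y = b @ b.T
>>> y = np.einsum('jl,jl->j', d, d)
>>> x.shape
(29, 37)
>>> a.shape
(37, 29)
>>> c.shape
(37, 37)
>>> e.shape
(37, 29)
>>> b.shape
(29, 2)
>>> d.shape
(7, 29)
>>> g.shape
(29, 29)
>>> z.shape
(2, 29)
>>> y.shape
(7,)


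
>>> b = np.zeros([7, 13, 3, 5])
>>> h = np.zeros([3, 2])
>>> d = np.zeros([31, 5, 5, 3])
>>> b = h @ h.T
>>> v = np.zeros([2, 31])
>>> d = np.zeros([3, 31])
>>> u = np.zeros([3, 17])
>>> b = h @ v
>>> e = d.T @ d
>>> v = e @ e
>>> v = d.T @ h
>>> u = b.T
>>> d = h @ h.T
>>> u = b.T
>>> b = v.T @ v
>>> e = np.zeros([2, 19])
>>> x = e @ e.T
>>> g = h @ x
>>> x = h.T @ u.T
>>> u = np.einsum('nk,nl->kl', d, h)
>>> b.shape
(2, 2)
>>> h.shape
(3, 2)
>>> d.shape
(3, 3)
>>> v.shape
(31, 2)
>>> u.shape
(3, 2)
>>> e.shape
(2, 19)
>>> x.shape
(2, 31)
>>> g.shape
(3, 2)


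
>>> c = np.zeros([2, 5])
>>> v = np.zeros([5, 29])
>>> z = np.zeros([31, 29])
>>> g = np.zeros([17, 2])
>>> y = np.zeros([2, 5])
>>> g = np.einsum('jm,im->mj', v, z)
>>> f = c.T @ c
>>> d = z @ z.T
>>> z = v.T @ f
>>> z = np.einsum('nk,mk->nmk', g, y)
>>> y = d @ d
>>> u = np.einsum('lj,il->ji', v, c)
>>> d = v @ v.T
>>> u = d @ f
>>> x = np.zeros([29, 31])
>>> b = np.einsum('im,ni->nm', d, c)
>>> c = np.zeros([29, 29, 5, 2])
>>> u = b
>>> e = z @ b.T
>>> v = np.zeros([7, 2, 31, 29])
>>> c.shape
(29, 29, 5, 2)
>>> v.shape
(7, 2, 31, 29)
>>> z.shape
(29, 2, 5)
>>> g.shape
(29, 5)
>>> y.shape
(31, 31)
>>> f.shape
(5, 5)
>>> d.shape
(5, 5)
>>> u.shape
(2, 5)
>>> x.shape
(29, 31)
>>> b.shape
(2, 5)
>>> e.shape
(29, 2, 2)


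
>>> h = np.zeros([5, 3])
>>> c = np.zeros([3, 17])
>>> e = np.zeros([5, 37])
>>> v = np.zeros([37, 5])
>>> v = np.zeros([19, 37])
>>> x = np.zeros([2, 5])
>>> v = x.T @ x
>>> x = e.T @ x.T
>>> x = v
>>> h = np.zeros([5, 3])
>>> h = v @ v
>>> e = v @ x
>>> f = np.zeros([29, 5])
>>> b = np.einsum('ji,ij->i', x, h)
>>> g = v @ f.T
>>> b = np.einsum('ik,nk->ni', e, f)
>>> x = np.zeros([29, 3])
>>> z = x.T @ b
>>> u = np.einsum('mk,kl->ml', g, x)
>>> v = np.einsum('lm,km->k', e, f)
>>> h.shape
(5, 5)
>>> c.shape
(3, 17)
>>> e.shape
(5, 5)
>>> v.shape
(29,)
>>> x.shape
(29, 3)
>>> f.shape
(29, 5)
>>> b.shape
(29, 5)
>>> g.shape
(5, 29)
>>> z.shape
(3, 5)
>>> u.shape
(5, 3)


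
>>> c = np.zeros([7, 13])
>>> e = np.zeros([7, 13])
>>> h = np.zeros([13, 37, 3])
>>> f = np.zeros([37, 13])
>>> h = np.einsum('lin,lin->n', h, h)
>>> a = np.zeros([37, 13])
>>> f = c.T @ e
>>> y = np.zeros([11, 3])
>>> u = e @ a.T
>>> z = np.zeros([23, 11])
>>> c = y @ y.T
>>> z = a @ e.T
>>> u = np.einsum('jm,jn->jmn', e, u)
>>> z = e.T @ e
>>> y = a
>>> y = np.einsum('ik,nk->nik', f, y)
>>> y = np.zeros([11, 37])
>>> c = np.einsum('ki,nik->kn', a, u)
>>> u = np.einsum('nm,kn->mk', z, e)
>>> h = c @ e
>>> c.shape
(37, 7)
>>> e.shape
(7, 13)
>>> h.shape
(37, 13)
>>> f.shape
(13, 13)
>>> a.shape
(37, 13)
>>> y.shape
(11, 37)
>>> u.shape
(13, 7)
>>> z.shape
(13, 13)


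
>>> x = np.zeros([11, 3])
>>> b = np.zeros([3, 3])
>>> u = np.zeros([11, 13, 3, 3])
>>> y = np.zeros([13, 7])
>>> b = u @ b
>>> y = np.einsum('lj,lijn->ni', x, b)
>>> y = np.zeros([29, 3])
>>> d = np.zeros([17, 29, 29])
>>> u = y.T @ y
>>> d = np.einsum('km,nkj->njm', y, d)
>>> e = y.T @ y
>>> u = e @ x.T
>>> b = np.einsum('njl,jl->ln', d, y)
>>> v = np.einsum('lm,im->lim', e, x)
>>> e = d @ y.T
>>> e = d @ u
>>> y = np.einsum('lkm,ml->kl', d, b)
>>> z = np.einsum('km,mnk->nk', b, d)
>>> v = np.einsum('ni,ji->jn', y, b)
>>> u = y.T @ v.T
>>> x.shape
(11, 3)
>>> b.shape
(3, 17)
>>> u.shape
(17, 3)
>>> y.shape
(29, 17)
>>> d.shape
(17, 29, 3)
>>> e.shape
(17, 29, 11)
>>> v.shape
(3, 29)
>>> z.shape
(29, 3)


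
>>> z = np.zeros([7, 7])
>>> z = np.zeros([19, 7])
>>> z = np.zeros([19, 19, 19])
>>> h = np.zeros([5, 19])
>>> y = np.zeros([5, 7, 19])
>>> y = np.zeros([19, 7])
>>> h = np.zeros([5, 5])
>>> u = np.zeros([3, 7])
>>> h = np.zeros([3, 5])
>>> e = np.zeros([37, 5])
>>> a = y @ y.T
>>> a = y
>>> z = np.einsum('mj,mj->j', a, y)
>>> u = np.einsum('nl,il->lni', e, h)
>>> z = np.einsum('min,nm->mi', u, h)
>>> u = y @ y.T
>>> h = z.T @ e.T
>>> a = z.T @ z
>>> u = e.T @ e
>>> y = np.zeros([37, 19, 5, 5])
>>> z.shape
(5, 37)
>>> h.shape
(37, 37)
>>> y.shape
(37, 19, 5, 5)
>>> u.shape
(5, 5)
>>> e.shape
(37, 5)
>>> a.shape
(37, 37)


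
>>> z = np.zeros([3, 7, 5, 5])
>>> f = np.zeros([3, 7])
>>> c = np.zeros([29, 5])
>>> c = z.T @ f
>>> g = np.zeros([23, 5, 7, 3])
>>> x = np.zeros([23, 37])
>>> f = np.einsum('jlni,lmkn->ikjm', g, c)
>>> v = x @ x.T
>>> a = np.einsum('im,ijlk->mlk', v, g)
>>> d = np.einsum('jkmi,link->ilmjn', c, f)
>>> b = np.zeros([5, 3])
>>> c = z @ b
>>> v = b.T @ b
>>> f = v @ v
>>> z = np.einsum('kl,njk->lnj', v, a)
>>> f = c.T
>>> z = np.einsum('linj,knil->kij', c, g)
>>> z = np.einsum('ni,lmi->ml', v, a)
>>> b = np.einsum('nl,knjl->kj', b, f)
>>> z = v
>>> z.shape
(3, 3)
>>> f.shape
(3, 5, 7, 3)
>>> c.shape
(3, 7, 5, 3)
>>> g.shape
(23, 5, 7, 3)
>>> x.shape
(23, 37)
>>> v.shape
(3, 3)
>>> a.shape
(23, 7, 3)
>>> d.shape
(7, 3, 7, 5, 23)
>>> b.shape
(3, 7)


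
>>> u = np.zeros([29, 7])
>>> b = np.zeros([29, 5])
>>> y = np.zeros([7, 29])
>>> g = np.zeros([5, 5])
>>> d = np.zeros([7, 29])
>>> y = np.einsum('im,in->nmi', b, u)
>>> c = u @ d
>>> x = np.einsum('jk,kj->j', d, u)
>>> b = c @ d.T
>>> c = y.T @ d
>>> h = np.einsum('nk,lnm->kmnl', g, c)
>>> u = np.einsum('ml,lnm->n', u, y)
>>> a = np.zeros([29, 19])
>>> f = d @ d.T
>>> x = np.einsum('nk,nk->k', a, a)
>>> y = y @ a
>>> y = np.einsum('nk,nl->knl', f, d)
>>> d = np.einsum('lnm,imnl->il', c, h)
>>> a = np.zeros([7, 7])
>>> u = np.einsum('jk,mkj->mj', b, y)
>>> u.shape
(7, 29)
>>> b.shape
(29, 7)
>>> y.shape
(7, 7, 29)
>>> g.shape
(5, 5)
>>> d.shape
(5, 29)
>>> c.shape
(29, 5, 29)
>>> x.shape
(19,)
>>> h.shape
(5, 29, 5, 29)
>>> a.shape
(7, 7)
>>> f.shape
(7, 7)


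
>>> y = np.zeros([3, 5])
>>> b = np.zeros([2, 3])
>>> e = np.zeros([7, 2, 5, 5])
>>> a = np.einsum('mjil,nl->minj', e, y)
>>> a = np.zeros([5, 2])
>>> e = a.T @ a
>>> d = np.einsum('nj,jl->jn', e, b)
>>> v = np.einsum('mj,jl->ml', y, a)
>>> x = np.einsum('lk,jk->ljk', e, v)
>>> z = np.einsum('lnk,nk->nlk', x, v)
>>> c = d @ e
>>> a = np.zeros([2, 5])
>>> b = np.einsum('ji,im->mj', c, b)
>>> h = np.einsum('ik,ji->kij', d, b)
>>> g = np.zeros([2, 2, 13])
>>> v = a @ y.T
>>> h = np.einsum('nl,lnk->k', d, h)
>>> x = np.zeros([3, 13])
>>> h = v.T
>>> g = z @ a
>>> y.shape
(3, 5)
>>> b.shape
(3, 2)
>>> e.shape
(2, 2)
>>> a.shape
(2, 5)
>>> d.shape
(2, 2)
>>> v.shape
(2, 3)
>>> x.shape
(3, 13)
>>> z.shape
(3, 2, 2)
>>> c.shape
(2, 2)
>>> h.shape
(3, 2)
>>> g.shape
(3, 2, 5)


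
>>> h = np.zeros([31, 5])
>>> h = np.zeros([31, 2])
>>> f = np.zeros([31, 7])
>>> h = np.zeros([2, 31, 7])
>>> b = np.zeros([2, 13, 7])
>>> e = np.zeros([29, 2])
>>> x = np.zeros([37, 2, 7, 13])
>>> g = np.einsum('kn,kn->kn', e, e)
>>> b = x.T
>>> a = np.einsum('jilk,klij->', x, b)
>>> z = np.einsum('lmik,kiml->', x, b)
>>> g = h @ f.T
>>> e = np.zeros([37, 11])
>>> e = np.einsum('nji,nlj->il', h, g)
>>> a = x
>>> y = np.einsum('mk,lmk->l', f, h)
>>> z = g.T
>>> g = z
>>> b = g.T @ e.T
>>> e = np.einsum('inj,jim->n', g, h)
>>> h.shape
(2, 31, 7)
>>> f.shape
(31, 7)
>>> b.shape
(2, 31, 7)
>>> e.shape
(31,)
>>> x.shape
(37, 2, 7, 13)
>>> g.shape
(31, 31, 2)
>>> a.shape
(37, 2, 7, 13)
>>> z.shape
(31, 31, 2)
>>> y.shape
(2,)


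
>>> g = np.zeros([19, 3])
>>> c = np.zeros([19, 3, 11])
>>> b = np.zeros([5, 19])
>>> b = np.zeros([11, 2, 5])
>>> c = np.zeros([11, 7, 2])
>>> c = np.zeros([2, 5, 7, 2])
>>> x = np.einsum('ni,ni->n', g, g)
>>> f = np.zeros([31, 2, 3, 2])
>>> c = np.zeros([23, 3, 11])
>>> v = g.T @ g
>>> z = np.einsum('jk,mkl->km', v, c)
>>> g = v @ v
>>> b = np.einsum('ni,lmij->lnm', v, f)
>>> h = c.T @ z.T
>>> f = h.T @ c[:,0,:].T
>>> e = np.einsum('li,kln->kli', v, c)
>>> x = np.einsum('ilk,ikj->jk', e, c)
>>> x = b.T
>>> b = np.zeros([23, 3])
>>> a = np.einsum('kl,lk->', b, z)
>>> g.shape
(3, 3)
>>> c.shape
(23, 3, 11)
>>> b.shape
(23, 3)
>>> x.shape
(2, 3, 31)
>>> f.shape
(3, 3, 23)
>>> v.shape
(3, 3)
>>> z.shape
(3, 23)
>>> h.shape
(11, 3, 3)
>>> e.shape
(23, 3, 3)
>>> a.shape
()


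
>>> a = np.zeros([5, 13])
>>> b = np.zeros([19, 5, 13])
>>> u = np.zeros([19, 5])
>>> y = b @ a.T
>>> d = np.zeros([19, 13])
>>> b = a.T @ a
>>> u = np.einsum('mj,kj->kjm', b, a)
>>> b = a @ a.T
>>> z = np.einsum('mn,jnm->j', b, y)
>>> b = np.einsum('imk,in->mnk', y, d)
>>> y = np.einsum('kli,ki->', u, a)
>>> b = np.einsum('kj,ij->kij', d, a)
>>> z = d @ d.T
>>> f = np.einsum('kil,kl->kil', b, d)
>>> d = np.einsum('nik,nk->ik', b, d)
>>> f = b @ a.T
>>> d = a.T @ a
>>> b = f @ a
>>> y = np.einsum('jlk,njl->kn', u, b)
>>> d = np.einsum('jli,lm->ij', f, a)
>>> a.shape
(5, 13)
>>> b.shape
(19, 5, 13)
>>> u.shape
(5, 13, 13)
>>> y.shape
(13, 19)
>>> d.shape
(5, 19)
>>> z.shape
(19, 19)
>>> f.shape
(19, 5, 5)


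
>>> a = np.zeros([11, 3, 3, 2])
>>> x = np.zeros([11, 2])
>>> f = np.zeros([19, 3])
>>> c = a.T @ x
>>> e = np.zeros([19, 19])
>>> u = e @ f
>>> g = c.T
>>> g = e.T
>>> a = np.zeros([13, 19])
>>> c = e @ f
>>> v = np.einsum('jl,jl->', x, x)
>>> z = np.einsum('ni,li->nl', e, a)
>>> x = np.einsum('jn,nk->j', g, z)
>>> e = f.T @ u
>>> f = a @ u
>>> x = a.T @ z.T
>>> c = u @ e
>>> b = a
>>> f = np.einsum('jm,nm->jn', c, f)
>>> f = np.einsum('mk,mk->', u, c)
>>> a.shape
(13, 19)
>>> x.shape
(19, 19)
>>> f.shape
()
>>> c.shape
(19, 3)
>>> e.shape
(3, 3)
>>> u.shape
(19, 3)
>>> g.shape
(19, 19)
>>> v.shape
()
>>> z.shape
(19, 13)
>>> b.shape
(13, 19)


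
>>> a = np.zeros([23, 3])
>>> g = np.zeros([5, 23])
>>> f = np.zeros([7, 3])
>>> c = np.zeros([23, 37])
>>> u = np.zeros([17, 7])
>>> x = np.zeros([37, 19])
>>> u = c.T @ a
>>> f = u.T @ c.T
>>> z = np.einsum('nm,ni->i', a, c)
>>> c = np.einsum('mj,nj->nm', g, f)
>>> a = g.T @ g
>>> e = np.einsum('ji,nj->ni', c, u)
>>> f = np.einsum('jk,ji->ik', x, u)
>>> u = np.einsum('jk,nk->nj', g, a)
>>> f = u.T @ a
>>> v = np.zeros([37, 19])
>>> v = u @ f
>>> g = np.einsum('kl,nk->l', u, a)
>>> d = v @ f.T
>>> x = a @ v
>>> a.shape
(23, 23)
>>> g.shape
(5,)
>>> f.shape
(5, 23)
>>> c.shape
(3, 5)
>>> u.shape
(23, 5)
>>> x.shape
(23, 23)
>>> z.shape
(37,)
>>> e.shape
(37, 5)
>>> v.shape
(23, 23)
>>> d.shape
(23, 5)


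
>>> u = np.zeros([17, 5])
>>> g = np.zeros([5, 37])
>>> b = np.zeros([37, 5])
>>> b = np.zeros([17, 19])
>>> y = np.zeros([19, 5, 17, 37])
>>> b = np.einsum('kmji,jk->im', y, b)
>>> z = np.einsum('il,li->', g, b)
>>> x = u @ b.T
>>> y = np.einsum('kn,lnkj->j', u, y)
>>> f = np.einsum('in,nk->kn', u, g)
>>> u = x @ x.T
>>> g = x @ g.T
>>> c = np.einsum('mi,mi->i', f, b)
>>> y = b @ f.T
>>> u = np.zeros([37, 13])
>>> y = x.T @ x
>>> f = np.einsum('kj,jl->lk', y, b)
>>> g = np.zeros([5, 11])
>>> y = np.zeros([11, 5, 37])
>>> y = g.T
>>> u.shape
(37, 13)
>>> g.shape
(5, 11)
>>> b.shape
(37, 5)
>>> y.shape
(11, 5)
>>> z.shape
()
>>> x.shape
(17, 37)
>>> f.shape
(5, 37)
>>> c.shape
(5,)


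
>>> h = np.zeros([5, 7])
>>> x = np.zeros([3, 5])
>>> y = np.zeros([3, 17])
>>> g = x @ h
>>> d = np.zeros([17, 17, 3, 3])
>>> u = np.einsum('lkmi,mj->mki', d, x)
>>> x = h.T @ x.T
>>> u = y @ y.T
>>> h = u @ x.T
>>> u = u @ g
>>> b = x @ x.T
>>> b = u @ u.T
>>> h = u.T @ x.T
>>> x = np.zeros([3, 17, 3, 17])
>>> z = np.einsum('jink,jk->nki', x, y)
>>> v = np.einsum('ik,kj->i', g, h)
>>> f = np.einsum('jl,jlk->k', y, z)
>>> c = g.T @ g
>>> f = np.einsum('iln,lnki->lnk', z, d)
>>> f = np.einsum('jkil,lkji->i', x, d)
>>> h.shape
(7, 7)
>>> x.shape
(3, 17, 3, 17)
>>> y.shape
(3, 17)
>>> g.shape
(3, 7)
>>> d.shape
(17, 17, 3, 3)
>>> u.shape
(3, 7)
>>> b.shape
(3, 3)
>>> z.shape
(3, 17, 17)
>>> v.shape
(3,)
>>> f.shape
(3,)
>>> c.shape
(7, 7)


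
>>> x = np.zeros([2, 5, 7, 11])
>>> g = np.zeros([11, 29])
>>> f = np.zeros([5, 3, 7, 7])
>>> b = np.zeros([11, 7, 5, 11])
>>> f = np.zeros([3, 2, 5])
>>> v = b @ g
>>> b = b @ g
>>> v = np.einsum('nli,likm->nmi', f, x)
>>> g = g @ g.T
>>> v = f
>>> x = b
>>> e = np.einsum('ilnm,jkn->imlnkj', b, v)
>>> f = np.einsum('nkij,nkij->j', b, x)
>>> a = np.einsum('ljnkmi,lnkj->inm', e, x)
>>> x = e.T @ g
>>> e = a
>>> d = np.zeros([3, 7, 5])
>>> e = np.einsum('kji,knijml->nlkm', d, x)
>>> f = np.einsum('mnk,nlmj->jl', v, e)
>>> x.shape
(3, 2, 5, 7, 29, 11)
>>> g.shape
(11, 11)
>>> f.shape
(29, 11)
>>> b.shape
(11, 7, 5, 29)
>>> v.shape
(3, 2, 5)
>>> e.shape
(2, 11, 3, 29)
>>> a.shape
(3, 7, 2)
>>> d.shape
(3, 7, 5)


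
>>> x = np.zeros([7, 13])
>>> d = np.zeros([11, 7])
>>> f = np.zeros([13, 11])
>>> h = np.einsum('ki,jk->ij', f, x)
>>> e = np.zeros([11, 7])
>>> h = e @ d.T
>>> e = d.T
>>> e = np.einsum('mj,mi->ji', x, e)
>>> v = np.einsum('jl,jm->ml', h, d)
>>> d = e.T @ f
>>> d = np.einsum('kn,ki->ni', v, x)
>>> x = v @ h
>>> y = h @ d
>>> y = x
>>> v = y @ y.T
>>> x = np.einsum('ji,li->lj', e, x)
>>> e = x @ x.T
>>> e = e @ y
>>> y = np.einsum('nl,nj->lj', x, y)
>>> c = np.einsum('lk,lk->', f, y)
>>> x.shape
(7, 13)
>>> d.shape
(11, 13)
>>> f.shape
(13, 11)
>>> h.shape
(11, 11)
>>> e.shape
(7, 11)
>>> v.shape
(7, 7)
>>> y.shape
(13, 11)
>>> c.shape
()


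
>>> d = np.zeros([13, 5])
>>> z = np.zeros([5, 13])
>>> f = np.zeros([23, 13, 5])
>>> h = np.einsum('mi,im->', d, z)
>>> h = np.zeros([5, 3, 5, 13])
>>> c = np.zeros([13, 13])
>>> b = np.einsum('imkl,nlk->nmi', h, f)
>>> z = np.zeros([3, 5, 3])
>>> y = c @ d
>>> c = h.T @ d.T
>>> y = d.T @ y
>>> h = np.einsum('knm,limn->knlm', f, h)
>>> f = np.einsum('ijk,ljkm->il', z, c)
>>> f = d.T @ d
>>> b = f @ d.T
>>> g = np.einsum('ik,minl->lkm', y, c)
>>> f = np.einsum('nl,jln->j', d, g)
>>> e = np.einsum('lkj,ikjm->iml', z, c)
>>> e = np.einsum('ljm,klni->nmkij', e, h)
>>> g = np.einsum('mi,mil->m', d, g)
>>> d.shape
(13, 5)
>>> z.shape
(3, 5, 3)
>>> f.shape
(13,)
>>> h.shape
(23, 13, 5, 5)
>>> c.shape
(13, 5, 3, 13)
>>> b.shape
(5, 13)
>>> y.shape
(5, 5)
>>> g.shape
(13,)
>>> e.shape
(5, 3, 23, 5, 13)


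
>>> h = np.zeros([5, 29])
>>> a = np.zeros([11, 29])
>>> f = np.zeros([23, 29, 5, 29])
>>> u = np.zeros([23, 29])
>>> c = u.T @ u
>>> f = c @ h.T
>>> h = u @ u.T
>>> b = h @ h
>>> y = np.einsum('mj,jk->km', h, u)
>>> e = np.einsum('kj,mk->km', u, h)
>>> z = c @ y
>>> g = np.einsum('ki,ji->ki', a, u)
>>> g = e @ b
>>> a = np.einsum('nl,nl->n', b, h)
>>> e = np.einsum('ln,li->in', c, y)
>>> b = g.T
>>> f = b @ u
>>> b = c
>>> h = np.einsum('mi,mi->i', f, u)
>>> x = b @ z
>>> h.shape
(29,)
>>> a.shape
(23,)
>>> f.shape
(23, 29)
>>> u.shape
(23, 29)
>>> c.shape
(29, 29)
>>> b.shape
(29, 29)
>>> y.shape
(29, 23)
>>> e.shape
(23, 29)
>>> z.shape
(29, 23)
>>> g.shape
(23, 23)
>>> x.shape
(29, 23)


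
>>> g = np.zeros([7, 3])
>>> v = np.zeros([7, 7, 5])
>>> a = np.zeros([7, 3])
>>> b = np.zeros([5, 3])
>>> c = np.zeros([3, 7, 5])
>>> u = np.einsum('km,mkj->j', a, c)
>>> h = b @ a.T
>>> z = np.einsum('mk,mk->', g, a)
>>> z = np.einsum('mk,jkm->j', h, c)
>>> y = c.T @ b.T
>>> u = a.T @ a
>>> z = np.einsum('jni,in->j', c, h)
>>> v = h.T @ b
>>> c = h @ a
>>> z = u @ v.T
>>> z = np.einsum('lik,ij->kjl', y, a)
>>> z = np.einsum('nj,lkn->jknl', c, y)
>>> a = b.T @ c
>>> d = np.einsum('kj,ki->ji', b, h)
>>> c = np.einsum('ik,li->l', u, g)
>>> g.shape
(7, 3)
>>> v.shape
(7, 3)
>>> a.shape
(3, 3)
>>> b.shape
(5, 3)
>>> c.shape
(7,)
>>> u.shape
(3, 3)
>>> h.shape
(5, 7)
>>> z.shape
(3, 7, 5, 5)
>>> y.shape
(5, 7, 5)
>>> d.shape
(3, 7)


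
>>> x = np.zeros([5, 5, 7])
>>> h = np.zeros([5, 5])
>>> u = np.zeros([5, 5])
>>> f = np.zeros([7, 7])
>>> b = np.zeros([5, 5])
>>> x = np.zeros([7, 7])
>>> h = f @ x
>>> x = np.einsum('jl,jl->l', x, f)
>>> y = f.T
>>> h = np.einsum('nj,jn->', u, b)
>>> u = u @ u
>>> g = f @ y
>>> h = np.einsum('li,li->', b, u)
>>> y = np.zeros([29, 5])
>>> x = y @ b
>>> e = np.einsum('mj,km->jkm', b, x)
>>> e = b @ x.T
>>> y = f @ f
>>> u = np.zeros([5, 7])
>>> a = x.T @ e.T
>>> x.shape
(29, 5)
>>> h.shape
()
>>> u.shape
(5, 7)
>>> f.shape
(7, 7)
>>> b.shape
(5, 5)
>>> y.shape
(7, 7)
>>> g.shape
(7, 7)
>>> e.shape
(5, 29)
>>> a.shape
(5, 5)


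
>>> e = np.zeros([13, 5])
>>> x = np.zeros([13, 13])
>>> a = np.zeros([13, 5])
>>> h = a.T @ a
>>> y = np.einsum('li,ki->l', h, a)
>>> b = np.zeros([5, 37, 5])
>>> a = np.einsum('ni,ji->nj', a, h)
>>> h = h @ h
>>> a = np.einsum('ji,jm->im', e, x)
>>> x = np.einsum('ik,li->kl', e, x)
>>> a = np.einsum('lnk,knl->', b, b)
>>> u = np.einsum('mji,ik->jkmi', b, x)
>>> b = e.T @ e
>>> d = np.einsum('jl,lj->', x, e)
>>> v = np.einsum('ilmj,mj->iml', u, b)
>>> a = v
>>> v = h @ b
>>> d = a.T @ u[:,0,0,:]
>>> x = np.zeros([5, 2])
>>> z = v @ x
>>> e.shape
(13, 5)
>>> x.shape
(5, 2)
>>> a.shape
(37, 5, 13)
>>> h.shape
(5, 5)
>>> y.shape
(5,)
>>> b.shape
(5, 5)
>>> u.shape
(37, 13, 5, 5)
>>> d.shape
(13, 5, 5)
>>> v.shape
(5, 5)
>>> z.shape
(5, 2)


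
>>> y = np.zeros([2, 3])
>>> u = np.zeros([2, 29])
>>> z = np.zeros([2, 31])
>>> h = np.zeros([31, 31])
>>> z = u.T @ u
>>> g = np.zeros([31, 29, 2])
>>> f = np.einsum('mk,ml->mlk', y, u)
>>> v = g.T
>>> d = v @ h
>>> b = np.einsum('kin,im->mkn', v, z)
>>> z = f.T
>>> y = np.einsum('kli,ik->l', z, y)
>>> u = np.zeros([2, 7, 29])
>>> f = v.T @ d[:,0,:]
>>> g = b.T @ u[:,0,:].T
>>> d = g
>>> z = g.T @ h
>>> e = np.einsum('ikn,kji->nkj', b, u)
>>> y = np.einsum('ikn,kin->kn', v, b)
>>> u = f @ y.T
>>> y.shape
(29, 31)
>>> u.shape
(31, 29, 29)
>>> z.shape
(2, 2, 31)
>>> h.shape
(31, 31)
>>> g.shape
(31, 2, 2)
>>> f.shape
(31, 29, 31)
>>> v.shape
(2, 29, 31)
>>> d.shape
(31, 2, 2)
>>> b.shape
(29, 2, 31)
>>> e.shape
(31, 2, 7)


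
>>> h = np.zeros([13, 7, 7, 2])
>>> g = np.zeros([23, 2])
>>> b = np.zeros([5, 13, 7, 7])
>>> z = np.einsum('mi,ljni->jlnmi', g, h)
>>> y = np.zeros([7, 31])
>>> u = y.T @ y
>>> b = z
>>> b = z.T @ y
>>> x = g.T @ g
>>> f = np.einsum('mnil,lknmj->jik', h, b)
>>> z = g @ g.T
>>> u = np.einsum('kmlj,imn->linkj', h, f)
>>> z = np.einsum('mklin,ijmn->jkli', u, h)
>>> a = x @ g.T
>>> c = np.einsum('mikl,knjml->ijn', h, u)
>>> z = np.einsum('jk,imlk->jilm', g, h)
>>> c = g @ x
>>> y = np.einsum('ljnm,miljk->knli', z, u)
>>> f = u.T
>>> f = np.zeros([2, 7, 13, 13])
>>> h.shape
(13, 7, 7, 2)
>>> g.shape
(23, 2)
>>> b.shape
(2, 23, 7, 13, 31)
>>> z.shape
(23, 13, 7, 7)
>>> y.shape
(2, 7, 23, 31)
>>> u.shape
(7, 31, 23, 13, 2)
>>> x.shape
(2, 2)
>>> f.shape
(2, 7, 13, 13)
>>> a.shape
(2, 23)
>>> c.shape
(23, 2)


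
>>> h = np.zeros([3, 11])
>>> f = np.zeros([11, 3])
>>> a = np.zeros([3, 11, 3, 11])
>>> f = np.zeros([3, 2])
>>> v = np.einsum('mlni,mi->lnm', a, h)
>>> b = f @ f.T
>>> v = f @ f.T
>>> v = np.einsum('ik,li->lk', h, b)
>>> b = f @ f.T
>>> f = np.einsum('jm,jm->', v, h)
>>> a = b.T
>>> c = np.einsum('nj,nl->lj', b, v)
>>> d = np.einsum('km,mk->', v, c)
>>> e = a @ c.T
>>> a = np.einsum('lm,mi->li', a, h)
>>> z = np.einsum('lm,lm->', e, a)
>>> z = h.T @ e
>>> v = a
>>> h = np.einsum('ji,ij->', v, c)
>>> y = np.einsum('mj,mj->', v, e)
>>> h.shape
()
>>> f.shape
()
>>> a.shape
(3, 11)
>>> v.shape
(3, 11)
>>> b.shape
(3, 3)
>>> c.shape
(11, 3)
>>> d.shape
()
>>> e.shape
(3, 11)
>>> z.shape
(11, 11)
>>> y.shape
()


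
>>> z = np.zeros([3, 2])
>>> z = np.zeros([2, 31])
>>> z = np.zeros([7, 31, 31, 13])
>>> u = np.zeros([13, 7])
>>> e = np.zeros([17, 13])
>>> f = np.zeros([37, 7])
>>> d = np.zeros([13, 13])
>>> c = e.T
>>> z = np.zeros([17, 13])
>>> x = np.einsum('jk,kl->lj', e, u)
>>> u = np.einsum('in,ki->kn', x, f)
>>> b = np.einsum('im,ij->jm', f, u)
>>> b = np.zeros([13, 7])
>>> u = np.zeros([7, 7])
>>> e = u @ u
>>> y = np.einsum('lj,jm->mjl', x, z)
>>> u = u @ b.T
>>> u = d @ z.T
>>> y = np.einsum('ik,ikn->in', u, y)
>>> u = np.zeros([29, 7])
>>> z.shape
(17, 13)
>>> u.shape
(29, 7)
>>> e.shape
(7, 7)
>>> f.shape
(37, 7)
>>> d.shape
(13, 13)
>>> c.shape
(13, 17)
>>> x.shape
(7, 17)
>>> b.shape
(13, 7)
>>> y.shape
(13, 7)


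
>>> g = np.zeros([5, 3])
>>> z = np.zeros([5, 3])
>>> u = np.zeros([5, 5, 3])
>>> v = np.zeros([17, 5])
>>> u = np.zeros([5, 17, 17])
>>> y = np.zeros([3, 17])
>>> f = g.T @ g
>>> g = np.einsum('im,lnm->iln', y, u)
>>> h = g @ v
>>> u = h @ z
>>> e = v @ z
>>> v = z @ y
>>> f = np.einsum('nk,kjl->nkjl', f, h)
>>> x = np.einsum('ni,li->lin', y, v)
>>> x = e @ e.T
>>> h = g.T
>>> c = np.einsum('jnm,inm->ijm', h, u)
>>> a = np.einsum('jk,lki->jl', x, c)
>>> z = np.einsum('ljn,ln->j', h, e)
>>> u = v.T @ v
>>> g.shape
(3, 5, 17)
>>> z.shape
(5,)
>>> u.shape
(17, 17)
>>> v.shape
(5, 17)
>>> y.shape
(3, 17)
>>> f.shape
(3, 3, 5, 5)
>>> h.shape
(17, 5, 3)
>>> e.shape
(17, 3)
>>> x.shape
(17, 17)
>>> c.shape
(3, 17, 3)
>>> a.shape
(17, 3)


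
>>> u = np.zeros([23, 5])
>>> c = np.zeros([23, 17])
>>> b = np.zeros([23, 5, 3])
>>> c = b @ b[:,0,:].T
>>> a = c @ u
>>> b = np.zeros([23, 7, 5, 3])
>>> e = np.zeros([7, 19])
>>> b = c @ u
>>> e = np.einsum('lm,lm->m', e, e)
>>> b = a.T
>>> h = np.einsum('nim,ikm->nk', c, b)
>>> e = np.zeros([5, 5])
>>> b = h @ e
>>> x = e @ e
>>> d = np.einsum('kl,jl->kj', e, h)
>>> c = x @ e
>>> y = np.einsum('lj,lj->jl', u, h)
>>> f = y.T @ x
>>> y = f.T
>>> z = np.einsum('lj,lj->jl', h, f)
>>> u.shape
(23, 5)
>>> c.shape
(5, 5)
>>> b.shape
(23, 5)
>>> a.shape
(23, 5, 5)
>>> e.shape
(5, 5)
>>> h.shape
(23, 5)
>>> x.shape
(5, 5)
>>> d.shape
(5, 23)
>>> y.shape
(5, 23)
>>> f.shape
(23, 5)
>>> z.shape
(5, 23)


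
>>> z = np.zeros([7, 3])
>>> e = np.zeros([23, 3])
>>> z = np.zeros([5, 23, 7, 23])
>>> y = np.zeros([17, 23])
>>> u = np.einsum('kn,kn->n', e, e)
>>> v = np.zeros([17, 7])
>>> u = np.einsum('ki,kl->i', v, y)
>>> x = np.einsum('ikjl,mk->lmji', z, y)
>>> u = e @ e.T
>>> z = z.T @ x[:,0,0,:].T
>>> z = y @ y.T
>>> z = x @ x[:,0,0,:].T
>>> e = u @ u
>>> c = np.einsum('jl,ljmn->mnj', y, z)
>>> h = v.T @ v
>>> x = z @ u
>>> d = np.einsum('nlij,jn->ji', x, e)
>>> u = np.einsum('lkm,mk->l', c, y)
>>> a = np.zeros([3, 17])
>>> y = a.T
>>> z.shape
(23, 17, 7, 23)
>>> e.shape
(23, 23)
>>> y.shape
(17, 3)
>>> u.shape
(7,)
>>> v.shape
(17, 7)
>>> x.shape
(23, 17, 7, 23)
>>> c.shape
(7, 23, 17)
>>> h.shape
(7, 7)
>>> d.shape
(23, 7)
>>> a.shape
(3, 17)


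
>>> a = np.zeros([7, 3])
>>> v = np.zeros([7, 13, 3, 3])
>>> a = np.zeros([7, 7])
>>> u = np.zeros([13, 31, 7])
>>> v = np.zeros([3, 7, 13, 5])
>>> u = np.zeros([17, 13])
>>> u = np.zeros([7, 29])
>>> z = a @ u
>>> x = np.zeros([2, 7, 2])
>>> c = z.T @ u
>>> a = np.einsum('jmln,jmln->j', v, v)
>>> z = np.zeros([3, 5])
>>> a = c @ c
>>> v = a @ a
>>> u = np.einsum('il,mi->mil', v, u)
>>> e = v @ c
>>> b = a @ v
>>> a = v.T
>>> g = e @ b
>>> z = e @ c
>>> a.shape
(29, 29)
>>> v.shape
(29, 29)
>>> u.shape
(7, 29, 29)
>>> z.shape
(29, 29)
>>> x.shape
(2, 7, 2)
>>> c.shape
(29, 29)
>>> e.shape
(29, 29)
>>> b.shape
(29, 29)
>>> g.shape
(29, 29)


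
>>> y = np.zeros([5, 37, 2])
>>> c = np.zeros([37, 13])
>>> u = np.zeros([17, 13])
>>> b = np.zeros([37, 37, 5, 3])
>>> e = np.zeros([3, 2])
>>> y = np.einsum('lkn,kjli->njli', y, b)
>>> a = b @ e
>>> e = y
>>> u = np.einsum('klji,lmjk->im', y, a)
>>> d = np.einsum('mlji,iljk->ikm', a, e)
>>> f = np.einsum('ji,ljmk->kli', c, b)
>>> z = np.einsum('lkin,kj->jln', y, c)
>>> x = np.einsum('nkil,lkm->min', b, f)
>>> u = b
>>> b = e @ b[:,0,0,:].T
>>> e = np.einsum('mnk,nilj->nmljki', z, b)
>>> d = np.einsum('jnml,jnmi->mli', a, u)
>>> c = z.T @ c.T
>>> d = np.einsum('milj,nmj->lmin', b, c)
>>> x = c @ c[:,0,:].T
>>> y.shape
(2, 37, 5, 3)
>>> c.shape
(3, 2, 37)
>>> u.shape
(37, 37, 5, 3)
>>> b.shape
(2, 37, 5, 37)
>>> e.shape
(2, 13, 5, 37, 3, 37)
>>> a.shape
(37, 37, 5, 2)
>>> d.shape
(5, 2, 37, 3)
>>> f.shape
(3, 37, 13)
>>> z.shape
(13, 2, 3)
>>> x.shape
(3, 2, 3)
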